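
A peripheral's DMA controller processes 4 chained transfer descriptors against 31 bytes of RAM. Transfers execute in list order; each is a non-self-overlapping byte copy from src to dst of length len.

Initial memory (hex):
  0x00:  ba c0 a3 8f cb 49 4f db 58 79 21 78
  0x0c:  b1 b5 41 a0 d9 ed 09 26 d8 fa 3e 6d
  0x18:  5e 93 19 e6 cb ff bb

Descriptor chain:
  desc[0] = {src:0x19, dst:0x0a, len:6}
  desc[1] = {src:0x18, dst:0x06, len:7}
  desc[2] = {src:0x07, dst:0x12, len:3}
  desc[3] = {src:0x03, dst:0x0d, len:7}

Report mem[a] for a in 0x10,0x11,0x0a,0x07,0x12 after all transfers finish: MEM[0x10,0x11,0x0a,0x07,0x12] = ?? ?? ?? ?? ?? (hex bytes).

MEM[0x10,0x11,0x0a,0x07,0x12] = 5e 93 cb 93 19

  after D0: wrote 6B at 0x0a = 9319e6cbffbb
  after D1: wrote 7B at 0x06 = 5e9319e6cbffbb
  after D2: wrote 3B at 0x12 = 9319e6
  after D3: wrote 7B at 0x0d = 8fcb495e9319e6
query mem[0x10]=0x5e, mem[0x11]=0x93, mem[0x0a]=0xcb, mem[0x07]=0x93, mem[0x12]=0x19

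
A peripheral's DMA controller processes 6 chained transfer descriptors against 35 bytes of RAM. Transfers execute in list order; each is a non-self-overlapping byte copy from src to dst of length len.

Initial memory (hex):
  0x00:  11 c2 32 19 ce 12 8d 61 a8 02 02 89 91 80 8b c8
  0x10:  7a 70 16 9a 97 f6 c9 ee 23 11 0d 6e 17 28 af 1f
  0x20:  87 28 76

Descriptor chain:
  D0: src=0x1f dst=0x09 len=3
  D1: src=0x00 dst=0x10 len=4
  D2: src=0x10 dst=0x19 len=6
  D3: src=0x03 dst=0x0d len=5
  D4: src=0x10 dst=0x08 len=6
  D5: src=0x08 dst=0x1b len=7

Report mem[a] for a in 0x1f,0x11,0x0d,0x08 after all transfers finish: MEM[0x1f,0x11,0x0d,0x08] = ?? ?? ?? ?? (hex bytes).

MEM[0x1f,0x11,0x0d,0x08] = 97 61 f6 8d

#0 dst[0x09+3] := {0x1f,0x87,0x28}
#1 dst[0x10+4] := {0x11,0xc2,0x32,0x19}
#2 dst[0x19+6] := {0x11,0xc2,0x32,0x19,0x97,0xf6}
#3 dst[0x0d+5] := {0x19,0xce,0x12,0x8d,0x61}
#4 dst[0x08+6] := {0x8d,0x61,0x32,0x19,0x97,0xf6}
#5 dst[0x1b+7] := {0x8d,0x61,0x32,0x19,0x97,0xf6,0xce}
query mem[0x1f]=0x97, mem[0x11]=0x61, mem[0x0d]=0xf6, mem[0x08]=0x8d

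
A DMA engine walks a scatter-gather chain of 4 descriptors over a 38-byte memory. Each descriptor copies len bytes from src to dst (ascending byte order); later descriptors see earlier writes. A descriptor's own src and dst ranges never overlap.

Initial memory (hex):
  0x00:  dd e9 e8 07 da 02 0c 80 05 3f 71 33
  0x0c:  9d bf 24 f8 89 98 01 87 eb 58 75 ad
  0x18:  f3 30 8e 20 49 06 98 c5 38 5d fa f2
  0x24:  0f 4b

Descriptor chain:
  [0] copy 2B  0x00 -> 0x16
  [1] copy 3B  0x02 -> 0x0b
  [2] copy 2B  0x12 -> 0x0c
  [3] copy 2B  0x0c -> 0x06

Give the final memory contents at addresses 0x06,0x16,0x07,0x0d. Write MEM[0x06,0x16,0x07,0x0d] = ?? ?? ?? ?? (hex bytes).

MEM[0x06,0x16,0x07,0x0d] = 01 dd 87 87

  after D0: wrote 2B at 0x16 = dde9
  after D1: wrote 3B at 0x0b = e807da
  after D2: wrote 2B at 0x0c = 0187
  after D3: wrote 2B at 0x06 = 0187
query mem[0x06]=0x01, mem[0x16]=0xdd, mem[0x07]=0x87, mem[0x0d]=0x87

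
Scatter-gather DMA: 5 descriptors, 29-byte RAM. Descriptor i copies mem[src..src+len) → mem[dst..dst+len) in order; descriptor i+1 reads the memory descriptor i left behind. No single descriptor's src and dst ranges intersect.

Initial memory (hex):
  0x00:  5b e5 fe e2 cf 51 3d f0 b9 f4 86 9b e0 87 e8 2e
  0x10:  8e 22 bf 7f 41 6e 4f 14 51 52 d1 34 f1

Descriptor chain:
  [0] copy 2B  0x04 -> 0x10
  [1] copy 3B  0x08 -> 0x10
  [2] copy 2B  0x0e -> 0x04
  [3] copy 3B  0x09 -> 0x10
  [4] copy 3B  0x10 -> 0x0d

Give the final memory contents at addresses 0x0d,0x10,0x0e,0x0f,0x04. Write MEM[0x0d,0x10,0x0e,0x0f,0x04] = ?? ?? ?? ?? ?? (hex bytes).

MEM[0x0d,0x10,0x0e,0x0f,0x04] = f4 f4 86 9b e8

D0: mem[0x10..0x11] <- [cf 51]
D1: mem[0x10..0x12] <- [b9 f4 86]
D2: mem[0x04..0x05] <- [e8 2e]
D3: mem[0x10..0x12] <- [f4 86 9b]
D4: mem[0x0d..0x0f] <- [f4 86 9b]
query mem[0x0d]=0xf4, mem[0x10]=0xf4, mem[0x0e]=0x86, mem[0x0f]=0x9b, mem[0x04]=0xe8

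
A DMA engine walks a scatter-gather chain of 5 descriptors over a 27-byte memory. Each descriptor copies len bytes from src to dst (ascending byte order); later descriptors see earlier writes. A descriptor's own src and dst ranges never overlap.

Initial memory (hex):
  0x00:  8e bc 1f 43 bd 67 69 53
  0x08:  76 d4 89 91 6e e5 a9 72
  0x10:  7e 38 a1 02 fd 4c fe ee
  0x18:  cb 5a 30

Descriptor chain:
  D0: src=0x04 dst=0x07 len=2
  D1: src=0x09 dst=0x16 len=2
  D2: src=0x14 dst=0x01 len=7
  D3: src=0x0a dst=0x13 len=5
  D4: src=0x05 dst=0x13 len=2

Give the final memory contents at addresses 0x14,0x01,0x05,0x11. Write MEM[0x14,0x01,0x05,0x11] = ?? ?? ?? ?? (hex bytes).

[0] 0x04->0x07 len=2 : bd 67
[1] 0x09->0x16 len=2 : d4 89
[2] 0x14->0x01 len=7 : fd 4c d4 89 cb 5a 30
[3] 0x0a->0x13 len=5 : 89 91 6e e5 a9
[4] 0x05->0x13 len=2 : cb 5a
query mem[0x14]=0x5a, mem[0x01]=0xfd, mem[0x05]=0xcb, mem[0x11]=0x38

MEM[0x14,0x01,0x05,0x11] = 5a fd cb 38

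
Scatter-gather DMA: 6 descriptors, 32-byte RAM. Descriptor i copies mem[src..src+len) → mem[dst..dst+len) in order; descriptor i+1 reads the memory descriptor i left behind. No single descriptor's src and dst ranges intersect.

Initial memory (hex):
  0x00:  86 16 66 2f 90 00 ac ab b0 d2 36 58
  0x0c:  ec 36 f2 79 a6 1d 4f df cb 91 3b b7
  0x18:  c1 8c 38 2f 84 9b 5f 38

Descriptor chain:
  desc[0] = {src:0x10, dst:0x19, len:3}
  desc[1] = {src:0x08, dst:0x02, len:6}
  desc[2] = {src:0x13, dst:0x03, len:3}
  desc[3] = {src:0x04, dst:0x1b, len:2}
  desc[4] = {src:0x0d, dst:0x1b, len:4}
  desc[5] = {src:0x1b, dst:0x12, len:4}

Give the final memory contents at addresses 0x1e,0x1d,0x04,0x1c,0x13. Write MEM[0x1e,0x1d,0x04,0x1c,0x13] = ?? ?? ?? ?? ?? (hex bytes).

D0: mem[0x19..0x1b] <- [a6 1d 4f]
D1: mem[0x02..0x07] <- [b0 d2 36 58 ec 36]
D2: mem[0x03..0x05] <- [df cb 91]
D3: mem[0x1b..0x1c] <- [cb 91]
D4: mem[0x1b..0x1e] <- [36 f2 79 a6]
D5: mem[0x12..0x15] <- [36 f2 79 a6]
query mem[0x1e]=0xa6, mem[0x1d]=0x79, mem[0x04]=0xcb, mem[0x1c]=0xf2, mem[0x13]=0xf2

MEM[0x1e,0x1d,0x04,0x1c,0x13] = a6 79 cb f2 f2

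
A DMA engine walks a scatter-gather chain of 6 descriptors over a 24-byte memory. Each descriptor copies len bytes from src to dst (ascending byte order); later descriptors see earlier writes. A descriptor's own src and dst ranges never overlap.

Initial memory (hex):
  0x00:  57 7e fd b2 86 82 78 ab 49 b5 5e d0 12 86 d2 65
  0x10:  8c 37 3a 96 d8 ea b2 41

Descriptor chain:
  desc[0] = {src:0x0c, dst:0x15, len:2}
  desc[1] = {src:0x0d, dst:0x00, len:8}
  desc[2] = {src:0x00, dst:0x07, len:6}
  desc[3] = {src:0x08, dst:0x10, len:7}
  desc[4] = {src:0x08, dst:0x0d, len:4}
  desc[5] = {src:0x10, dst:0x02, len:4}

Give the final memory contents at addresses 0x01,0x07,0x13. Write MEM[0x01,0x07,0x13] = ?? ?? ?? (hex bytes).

  after D0: wrote 2B at 0x15 = 1286
  after D1: wrote 8B at 0x00 = 86d2658c373a96d8
  after D2: wrote 6B at 0x07 = 86d2658c373a
  after D3: wrote 7B at 0x10 = d2658c373a86d2
  after D4: wrote 4B at 0x0d = d2658c37
  after D5: wrote 4B at 0x02 = 37658c37
query mem[0x01]=0xd2, mem[0x07]=0x86, mem[0x13]=0x37

MEM[0x01,0x07,0x13] = d2 86 37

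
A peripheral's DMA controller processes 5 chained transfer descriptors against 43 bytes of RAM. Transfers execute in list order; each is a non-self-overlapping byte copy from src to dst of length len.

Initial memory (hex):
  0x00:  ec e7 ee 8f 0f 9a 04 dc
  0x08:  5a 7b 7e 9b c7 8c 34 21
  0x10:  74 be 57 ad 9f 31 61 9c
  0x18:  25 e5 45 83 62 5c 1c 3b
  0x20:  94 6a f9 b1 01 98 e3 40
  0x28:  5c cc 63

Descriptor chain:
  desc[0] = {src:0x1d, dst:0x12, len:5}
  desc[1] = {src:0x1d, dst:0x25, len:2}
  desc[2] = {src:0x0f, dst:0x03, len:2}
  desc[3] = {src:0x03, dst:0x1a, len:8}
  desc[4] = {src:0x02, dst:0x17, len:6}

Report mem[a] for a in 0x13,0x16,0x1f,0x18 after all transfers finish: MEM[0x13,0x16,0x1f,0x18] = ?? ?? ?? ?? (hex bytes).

MEM[0x13,0x16,0x1f,0x18] = 1c 6a 5a 21

  after D0: wrote 5B at 0x12 = 5c1c3b946a
  after D1: wrote 2B at 0x25 = 5c1c
  after D2: wrote 2B at 0x03 = 2174
  after D3: wrote 8B at 0x1a = 21749a04dc5a7b7e
  after D4: wrote 6B at 0x17 = ee21749a04dc
query mem[0x13]=0x1c, mem[0x16]=0x6a, mem[0x1f]=0x5a, mem[0x18]=0x21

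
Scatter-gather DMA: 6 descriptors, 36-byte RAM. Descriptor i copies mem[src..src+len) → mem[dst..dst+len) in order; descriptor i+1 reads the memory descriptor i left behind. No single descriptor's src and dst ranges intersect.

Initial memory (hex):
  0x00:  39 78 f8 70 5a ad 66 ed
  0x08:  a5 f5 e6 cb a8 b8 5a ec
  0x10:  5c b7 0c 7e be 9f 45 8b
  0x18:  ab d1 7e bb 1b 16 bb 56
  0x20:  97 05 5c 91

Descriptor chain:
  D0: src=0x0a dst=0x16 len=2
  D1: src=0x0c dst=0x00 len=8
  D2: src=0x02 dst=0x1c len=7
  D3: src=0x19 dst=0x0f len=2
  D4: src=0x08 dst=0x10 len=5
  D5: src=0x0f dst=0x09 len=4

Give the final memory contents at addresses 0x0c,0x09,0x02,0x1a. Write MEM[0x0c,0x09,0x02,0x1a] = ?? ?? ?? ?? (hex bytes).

D0: mem[0x16..0x17] <- [e6 cb]
D1: mem[0x00..0x07] <- [a8 b8 5a ec 5c b7 0c 7e]
D2: mem[0x1c..0x22] <- [5a ec 5c b7 0c 7e a5]
D3: mem[0x0f..0x10] <- [d1 7e]
D4: mem[0x10..0x14] <- [a5 f5 e6 cb a8]
D5: mem[0x09..0x0c] <- [d1 a5 f5 e6]
query mem[0x0c]=0xe6, mem[0x09]=0xd1, mem[0x02]=0x5a, mem[0x1a]=0x7e

MEM[0x0c,0x09,0x02,0x1a] = e6 d1 5a 7e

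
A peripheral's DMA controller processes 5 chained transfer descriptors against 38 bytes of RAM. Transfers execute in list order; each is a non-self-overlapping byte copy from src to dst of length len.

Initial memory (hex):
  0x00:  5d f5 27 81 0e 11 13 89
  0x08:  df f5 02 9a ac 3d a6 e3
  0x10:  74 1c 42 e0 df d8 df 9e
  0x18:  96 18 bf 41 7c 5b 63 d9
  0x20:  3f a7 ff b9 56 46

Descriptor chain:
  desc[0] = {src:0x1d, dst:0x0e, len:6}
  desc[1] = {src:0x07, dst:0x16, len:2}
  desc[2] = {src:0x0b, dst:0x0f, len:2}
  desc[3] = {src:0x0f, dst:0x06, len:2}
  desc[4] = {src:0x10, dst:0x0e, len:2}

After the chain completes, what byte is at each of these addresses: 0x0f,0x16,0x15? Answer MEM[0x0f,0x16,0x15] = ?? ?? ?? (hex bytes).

D0: mem[0x0e..0x13] <- [5b 63 d9 3f a7 ff]
D1: mem[0x16..0x17] <- [89 df]
D2: mem[0x0f..0x10] <- [9a ac]
D3: mem[0x06..0x07] <- [9a ac]
D4: mem[0x0e..0x0f] <- [ac 3f]
query mem[0x0f]=0x3f, mem[0x16]=0x89, mem[0x15]=0xd8

MEM[0x0f,0x16,0x15] = 3f 89 d8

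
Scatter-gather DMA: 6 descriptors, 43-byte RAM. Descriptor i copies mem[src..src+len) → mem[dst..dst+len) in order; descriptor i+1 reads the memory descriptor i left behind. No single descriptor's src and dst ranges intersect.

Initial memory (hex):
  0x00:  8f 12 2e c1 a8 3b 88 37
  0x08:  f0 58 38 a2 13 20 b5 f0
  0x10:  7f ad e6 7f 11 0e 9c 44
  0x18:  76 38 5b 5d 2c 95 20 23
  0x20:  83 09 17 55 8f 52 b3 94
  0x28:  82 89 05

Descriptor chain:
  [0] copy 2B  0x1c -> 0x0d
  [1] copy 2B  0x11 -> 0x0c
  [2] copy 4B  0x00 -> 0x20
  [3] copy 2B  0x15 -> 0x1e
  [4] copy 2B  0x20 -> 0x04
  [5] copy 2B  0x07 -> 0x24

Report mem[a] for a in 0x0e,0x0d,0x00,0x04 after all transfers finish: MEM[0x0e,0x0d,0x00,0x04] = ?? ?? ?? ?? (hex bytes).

#0 dst[0x0d+2] := {0x2c,0x95}
#1 dst[0x0c+2] := {0xad,0xe6}
#2 dst[0x20+4] := {0x8f,0x12,0x2e,0xc1}
#3 dst[0x1e+2] := {0x0e,0x9c}
#4 dst[0x04+2] := {0x8f,0x12}
#5 dst[0x24+2] := {0x37,0xf0}
query mem[0x0e]=0x95, mem[0x0d]=0xe6, mem[0x00]=0x8f, mem[0x04]=0x8f

MEM[0x0e,0x0d,0x00,0x04] = 95 e6 8f 8f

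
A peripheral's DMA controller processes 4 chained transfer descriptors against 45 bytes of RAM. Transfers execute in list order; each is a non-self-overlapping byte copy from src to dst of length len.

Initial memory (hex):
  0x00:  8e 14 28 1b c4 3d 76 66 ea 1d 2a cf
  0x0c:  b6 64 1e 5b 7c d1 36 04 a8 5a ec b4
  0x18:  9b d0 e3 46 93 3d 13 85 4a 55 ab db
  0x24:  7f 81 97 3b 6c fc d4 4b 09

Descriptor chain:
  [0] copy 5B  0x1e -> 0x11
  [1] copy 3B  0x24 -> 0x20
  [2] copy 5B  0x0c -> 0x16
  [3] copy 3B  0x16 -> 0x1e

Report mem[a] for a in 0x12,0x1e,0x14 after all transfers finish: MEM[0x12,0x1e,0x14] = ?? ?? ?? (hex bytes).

MEM[0x12,0x1e,0x14] = 85 b6 55

#0 dst[0x11+5] := {0x13,0x85,0x4a,0x55,0xab}
#1 dst[0x20+3] := {0x7f,0x81,0x97}
#2 dst[0x16+5] := {0xb6,0x64,0x1e,0x5b,0x7c}
#3 dst[0x1e+3] := {0xb6,0x64,0x1e}
query mem[0x12]=0x85, mem[0x1e]=0xb6, mem[0x14]=0x55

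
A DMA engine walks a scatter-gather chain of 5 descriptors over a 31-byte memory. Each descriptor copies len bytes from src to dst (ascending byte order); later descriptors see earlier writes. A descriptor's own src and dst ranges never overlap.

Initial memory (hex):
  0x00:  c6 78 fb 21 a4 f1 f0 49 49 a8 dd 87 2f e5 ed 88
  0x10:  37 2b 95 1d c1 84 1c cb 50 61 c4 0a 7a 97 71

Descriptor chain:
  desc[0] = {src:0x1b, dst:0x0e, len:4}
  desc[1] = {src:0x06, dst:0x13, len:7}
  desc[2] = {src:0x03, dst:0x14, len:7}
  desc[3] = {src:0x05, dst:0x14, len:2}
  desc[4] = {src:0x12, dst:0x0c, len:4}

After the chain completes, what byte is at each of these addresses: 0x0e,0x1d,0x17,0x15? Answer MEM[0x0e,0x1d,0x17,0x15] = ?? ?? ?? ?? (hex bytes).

MEM[0x0e,0x1d,0x17,0x15] = f1 97 f0 f0

#0 dst[0x0e+4] := {0x0a,0x7a,0x97,0x71}
#1 dst[0x13+7] := {0xf0,0x49,0x49,0xa8,0xdd,0x87,0x2f}
#2 dst[0x14+7] := {0x21,0xa4,0xf1,0xf0,0x49,0x49,0xa8}
#3 dst[0x14+2] := {0xf1,0xf0}
#4 dst[0x0c+4] := {0x95,0xf0,0xf1,0xf0}
query mem[0x0e]=0xf1, mem[0x1d]=0x97, mem[0x17]=0xf0, mem[0x15]=0xf0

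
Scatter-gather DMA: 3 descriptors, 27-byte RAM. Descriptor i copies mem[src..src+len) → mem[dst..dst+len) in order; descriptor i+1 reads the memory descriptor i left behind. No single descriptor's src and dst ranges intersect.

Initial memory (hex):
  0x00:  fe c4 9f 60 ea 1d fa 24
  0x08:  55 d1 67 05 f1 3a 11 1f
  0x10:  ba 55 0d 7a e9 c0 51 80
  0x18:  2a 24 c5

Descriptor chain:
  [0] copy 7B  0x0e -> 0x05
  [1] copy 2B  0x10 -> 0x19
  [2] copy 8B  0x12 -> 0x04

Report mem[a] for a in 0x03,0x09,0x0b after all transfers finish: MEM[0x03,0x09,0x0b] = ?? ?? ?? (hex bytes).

D0: mem[0x05..0x0b] <- [11 1f ba 55 0d 7a e9]
D1: mem[0x19..0x1a] <- [ba 55]
D2: mem[0x04..0x0b] <- [0d 7a e9 c0 51 80 2a ba]
query mem[0x03]=0x60, mem[0x09]=0x80, mem[0x0b]=0xba

MEM[0x03,0x09,0x0b] = 60 80 ba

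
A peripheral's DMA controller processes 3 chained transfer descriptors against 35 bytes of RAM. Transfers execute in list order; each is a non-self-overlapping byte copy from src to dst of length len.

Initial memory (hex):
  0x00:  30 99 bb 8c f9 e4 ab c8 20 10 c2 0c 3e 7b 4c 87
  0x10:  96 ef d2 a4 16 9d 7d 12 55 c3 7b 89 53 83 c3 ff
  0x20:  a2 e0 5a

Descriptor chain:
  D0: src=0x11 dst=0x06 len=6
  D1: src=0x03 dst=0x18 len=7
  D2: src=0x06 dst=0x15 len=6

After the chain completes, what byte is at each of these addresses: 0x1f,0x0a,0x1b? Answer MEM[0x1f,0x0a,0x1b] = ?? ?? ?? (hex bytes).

D0: mem[0x06..0x0b] <- [ef d2 a4 16 9d 7d]
D1: mem[0x18..0x1e] <- [8c f9 e4 ef d2 a4 16]
D2: mem[0x15..0x1a] <- [ef d2 a4 16 9d 7d]
query mem[0x1f]=0xff, mem[0x0a]=0x9d, mem[0x1b]=0xef

MEM[0x1f,0x0a,0x1b] = ff 9d ef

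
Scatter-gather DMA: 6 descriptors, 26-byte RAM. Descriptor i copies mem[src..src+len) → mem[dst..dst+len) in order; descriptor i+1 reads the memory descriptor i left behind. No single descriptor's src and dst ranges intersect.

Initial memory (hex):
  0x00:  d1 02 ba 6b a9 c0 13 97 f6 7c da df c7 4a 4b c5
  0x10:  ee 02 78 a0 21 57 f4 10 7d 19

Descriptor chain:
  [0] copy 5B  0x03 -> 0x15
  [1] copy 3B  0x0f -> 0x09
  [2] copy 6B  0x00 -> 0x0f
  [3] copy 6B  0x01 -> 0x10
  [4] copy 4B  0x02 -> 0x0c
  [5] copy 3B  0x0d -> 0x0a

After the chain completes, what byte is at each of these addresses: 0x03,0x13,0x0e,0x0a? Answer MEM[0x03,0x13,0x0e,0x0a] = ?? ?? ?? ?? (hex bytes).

MEM[0x03,0x13,0x0e,0x0a] = 6b a9 a9 6b

#0 dst[0x15+5] := {0x6b,0xa9,0xc0,0x13,0x97}
#1 dst[0x09+3] := {0xc5,0xee,0x02}
#2 dst[0x0f+6] := {0xd1,0x02,0xba,0x6b,0xa9,0xc0}
#3 dst[0x10+6] := {0x02,0xba,0x6b,0xa9,0xc0,0x13}
#4 dst[0x0c+4] := {0xba,0x6b,0xa9,0xc0}
#5 dst[0x0a+3] := {0x6b,0xa9,0xc0}
query mem[0x03]=0x6b, mem[0x13]=0xa9, mem[0x0e]=0xa9, mem[0x0a]=0x6b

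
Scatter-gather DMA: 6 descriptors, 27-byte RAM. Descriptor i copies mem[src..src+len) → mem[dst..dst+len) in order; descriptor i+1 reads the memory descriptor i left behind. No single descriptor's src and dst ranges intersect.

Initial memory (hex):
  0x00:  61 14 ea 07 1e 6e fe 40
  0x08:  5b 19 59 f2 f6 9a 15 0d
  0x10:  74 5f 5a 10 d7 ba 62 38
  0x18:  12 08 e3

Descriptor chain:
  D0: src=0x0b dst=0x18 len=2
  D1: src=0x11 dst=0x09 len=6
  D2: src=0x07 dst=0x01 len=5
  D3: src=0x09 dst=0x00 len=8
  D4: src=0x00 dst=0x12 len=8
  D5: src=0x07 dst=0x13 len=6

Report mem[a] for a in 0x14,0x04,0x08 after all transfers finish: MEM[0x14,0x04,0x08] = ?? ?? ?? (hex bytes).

MEM[0x14,0x04,0x08] = 5b ba 5b

#0 dst[0x18+2] := {0xf2,0xf6}
#1 dst[0x09+6] := {0x5f,0x5a,0x10,0xd7,0xba,0x62}
#2 dst[0x01+5] := {0x40,0x5b,0x5f,0x5a,0x10}
#3 dst[0x00+8] := {0x5f,0x5a,0x10,0xd7,0xba,0x62,0x0d,0x74}
#4 dst[0x12+8] := {0x5f,0x5a,0x10,0xd7,0xba,0x62,0x0d,0x74}
#5 dst[0x13+6] := {0x74,0x5b,0x5f,0x5a,0x10,0xd7}
query mem[0x14]=0x5b, mem[0x04]=0xba, mem[0x08]=0x5b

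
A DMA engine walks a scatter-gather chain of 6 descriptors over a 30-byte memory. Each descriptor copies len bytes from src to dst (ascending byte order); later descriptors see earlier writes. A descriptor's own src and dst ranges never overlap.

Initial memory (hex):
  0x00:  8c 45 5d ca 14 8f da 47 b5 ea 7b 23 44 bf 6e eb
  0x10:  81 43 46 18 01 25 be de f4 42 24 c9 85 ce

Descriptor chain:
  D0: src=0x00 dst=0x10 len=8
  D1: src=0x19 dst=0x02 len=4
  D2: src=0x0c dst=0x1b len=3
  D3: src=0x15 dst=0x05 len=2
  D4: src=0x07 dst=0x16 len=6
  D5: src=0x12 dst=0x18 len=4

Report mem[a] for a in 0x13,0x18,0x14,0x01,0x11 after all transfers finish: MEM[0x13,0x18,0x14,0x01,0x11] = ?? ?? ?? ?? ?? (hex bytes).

MEM[0x13,0x18,0x14,0x01,0x11] = ca 5d 14 45 45

[0] 0x00->0x10 len=8 : 8c 45 5d ca 14 8f da 47
[1] 0x19->0x02 len=4 : 42 24 c9 85
[2] 0x0c->0x1b len=3 : 44 bf 6e
[3] 0x15->0x05 len=2 : 8f da
[4] 0x07->0x16 len=6 : 47 b5 ea 7b 23 44
[5] 0x12->0x18 len=4 : 5d ca 14 8f
query mem[0x13]=0xca, mem[0x18]=0x5d, mem[0x14]=0x14, mem[0x01]=0x45, mem[0x11]=0x45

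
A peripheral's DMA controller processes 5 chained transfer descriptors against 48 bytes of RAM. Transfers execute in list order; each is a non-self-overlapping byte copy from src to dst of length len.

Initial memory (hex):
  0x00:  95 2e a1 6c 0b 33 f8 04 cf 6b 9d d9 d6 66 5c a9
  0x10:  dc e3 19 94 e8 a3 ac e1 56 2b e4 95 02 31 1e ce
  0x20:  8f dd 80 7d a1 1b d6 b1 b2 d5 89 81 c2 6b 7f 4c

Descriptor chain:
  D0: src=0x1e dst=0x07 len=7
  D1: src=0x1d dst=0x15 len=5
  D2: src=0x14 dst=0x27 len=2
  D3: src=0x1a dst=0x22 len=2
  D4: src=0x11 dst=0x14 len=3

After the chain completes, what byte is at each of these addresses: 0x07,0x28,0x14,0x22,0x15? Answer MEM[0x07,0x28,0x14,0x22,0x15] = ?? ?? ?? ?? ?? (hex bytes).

D0: mem[0x07..0x0d] <- [1e ce 8f dd 80 7d a1]
D1: mem[0x15..0x19] <- [31 1e ce 8f dd]
D2: mem[0x27..0x28] <- [e8 31]
D3: mem[0x22..0x23] <- [e4 95]
D4: mem[0x14..0x16] <- [e3 19 94]
query mem[0x07]=0x1e, mem[0x28]=0x31, mem[0x14]=0xe3, mem[0x22]=0xe4, mem[0x15]=0x19

MEM[0x07,0x28,0x14,0x22,0x15] = 1e 31 e3 e4 19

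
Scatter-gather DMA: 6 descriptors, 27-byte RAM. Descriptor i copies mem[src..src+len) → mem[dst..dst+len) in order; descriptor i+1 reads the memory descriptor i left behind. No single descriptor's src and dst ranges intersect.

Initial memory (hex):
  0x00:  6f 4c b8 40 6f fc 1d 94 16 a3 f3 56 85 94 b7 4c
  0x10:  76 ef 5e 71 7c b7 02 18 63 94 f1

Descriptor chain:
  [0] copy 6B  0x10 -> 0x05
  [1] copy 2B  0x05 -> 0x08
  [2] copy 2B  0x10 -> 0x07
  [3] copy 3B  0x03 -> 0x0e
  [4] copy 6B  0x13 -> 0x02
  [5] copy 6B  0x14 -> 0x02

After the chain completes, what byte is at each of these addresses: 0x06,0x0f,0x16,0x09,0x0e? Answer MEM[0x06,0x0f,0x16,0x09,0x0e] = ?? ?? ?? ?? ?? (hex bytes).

MEM[0x06,0x0f,0x16,0x09,0x0e] = 63 6f 02 ef 40

D0: mem[0x05..0x0a] <- [76 ef 5e 71 7c b7]
D1: mem[0x08..0x09] <- [76 ef]
D2: mem[0x07..0x08] <- [76 ef]
D3: mem[0x0e..0x10] <- [40 6f 76]
D4: mem[0x02..0x07] <- [71 7c b7 02 18 63]
D5: mem[0x02..0x07] <- [7c b7 02 18 63 94]
query mem[0x06]=0x63, mem[0x0f]=0x6f, mem[0x16]=0x02, mem[0x09]=0xef, mem[0x0e]=0x40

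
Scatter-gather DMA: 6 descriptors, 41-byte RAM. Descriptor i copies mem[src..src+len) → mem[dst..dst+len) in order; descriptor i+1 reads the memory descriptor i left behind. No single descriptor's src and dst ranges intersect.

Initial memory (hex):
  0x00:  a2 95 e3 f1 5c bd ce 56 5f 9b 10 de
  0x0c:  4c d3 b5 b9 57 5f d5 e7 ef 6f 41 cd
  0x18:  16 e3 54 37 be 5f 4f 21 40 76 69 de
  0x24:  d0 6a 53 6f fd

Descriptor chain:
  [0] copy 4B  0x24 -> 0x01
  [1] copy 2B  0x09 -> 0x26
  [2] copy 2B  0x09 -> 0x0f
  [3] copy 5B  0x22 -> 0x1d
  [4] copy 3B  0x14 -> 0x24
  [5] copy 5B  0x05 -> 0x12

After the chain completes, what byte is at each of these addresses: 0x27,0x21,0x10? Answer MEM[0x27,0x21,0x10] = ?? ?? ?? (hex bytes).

MEM[0x27,0x21,0x10] = 10 9b 10

#0 dst[0x01+4] := {0xd0,0x6a,0x53,0x6f}
#1 dst[0x26+2] := {0x9b,0x10}
#2 dst[0x0f+2] := {0x9b,0x10}
#3 dst[0x1d+5] := {0x69,0xde,0xd0,0x6a,0x9b}
#4 dst[0x24+3] := {0xef,0x6f,0x41}
#5 dst[0x12+5] := {0xbd,0xce,0x56,0x5f,0x9b}
query mem[0x27]=0x10, mem[0x21]=0x9b, mem[0x10]=0x10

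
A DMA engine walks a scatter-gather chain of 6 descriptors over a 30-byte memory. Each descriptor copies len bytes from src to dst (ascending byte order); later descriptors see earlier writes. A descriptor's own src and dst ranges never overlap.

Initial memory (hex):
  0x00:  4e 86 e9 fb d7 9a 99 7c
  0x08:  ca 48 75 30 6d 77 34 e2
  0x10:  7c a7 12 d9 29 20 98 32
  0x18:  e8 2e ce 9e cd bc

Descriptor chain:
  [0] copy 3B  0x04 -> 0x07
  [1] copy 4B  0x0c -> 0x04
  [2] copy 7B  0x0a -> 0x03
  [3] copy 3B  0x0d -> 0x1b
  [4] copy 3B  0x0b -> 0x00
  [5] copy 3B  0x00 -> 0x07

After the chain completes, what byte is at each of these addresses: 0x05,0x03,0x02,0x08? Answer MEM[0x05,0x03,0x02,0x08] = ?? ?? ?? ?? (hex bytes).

  after D0: wrote 3B at 0x07 = d79a99
  after D1: wrote 4B at 0x04 = 6d7734e2
  after D2: wrote 7B at 0x03 = 75306d7734e27c
  after D3: wrote 3B at 0x1b = 7734e2
  after D4: wrote 3B at 0x00 = 306d77
  after D5: wrote 3B at 0x07 = 306d77
query mem[0x05]=0x6d, mem[0x03]=0x75, mem[0x02]=0x77, mem[0x08]=0x6d

MEM[0x05,0x03,0x02,0x08] = 6d 75 77 6d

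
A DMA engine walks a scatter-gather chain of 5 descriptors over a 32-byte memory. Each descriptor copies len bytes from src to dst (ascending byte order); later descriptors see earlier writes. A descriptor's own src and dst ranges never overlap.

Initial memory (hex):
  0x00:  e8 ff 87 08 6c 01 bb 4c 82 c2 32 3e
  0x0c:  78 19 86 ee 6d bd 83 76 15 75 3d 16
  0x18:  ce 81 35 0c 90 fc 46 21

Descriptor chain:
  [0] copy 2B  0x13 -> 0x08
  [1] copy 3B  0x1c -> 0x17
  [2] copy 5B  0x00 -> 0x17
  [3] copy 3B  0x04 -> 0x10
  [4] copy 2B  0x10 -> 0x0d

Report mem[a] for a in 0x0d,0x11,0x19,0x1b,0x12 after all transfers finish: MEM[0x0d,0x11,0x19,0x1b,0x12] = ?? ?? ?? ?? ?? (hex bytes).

MEM[0x0d,0x11,0x19,0x1b,0x12] = 6c 01 87 6c bb

[0] 0x13->0x08 len=2 : 76 15
[1] 0x1c->0x17 len=3 : 90 fc 46
[2] 0x00->0x17 len=5 : e8 ff 87 08 6c
[3] 0x04->0x10 len=3 : 6c 01 bb
[4] 0x10->0x0d len=2 : 6c 01
query mem[0x0d]=0x6c, mem[0x11]=0x01, mem[0x19]=0x87, mem[0x1b]=0x6c, mem[0x12]=0xbb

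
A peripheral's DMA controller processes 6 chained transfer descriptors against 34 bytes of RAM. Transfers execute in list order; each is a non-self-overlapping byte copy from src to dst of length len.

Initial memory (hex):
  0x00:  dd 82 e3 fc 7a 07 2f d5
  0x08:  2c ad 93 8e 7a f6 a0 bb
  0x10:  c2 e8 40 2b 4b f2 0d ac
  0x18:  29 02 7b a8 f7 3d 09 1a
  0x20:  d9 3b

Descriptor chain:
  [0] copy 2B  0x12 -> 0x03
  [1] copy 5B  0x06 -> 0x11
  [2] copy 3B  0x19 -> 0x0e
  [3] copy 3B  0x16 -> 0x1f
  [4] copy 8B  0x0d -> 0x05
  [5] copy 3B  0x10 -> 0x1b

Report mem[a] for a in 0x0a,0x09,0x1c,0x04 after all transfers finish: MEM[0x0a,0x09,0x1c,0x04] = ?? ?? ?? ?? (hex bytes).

  after D0: wrote 2B at 0x03 = 402b
  after D1: wrote 5B at 0x11 = 2fd52cad93
  after D2: wrote 3B at 0x0e = 027ba8
  after D3: wrote 3B at 0x1f = 0dac29
  after D4: wrote 8B at 0x05 = f6027ba82fd52cad
  after D5: wrote 3B at 0x1b = a82fd5
query mem[0x0a]=0xd5, mem[0x09]=0x2f, mem[0x1c]=0x2f, mem[0x04]=0x2b

MEM[0x0a,0x09,0x1c,0x04] = d5 2f 2f 2b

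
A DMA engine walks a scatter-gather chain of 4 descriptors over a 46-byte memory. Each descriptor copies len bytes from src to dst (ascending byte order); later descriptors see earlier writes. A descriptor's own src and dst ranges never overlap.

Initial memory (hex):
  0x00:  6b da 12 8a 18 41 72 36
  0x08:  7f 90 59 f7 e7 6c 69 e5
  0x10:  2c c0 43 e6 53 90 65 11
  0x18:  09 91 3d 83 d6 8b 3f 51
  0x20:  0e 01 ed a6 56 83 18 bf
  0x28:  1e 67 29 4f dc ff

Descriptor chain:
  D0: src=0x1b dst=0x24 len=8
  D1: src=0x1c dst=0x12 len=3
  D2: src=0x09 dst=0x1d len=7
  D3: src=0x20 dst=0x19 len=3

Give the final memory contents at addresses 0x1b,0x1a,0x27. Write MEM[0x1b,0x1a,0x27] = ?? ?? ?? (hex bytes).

D0: mem[0x24..0x2b] <- [83 d6 8b 3f 51 0e 01 ed]
D1: mem[0x12..0x14] <- [d6 8b 3f]
D2: mem[0x1d..0x23] <- [90 59 f7 e7 6c 69 e5]
D3: mem[0x19..0x1b] <- [e7 6c 69]
query mem[0x1b]=0x69, mem[0x1a]=0x6c, mem[0x27]=0x3f

MEM[0x1b,0x1a,0x27] = 69 6c 3f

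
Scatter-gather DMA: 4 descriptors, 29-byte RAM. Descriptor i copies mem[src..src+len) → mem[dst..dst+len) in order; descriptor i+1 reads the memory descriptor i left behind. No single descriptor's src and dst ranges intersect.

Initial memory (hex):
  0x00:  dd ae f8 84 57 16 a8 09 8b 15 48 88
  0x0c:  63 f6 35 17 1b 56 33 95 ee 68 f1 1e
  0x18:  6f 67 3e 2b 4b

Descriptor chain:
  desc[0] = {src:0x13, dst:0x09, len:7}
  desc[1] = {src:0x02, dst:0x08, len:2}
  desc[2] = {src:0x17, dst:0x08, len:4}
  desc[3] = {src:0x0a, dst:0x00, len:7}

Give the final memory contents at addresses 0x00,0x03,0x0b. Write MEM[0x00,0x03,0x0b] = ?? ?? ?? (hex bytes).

MEM[0x00,0x03,0x0b] = 67 1e 3e

D0: mem[0x09..0x0f] <- [95 ee 68 f1 1e 6f 67]
D1: mem[0x08..0x09] <- [f8 84]
D2: mem[0x08..0x0b] <- [1e 6f 67 3e]
D3: mem[0x00..0x06] <- [67 3e f1 1e 6f 67 1b]
query mem[0x00]=0x67, mem[0x03]=0x1e, mem[0x0b]=0x3e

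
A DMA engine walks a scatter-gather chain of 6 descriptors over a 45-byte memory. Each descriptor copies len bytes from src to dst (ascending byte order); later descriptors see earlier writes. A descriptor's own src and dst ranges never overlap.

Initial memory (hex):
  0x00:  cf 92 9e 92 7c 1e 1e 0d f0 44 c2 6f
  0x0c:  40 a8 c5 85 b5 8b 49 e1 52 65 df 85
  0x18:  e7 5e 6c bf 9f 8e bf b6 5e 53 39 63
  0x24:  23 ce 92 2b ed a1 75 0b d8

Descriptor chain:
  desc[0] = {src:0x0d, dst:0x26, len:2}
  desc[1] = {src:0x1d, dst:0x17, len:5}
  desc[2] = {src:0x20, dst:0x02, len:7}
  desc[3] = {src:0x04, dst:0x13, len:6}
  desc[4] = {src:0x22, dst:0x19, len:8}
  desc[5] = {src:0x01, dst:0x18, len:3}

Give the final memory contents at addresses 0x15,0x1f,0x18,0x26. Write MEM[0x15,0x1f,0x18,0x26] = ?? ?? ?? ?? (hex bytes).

MEM[0x15,0x1f,0x18,0x26] = 23 ed 92 a8

[0] 0x0d->0x26 len=2 : a8 c5
[1] 0x1d->0x17 len=5 : 8e bf b6 5e 53
[2] 0x20->0x02 len=7 : 5e 53 39 63 23 ce a8
[3] 0x04->0x13 len=6 : 39 63 23 ce a8 44
[4] 0x22->0x19 len=8 : 39 63 23 ce a8 c5 ed a1
[5] 0x01->0x18 len=3 : 92 5e 53
query mem[0x15]=0x23, mem[0x1f]=0xed, mem[0x18]=0x92, mem[0x26]=0xa8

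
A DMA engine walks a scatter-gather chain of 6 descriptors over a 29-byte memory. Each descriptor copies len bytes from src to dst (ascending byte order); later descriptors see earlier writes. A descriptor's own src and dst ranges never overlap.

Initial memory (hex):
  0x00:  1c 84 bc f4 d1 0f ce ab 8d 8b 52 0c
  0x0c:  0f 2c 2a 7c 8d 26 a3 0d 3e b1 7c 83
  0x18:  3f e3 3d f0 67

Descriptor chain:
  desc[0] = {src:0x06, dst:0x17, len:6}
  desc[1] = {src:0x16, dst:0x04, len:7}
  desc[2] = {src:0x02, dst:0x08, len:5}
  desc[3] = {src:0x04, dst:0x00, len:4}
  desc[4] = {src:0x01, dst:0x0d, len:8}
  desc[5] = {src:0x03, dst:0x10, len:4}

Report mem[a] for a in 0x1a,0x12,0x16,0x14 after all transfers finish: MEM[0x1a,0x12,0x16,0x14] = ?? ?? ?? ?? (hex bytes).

MEM[0x1a,0x12,0x16,0x14] = 8b ce 7c bc

D0: mem[0x17..0x1c] <- [ce ab 8d 8b 52 0c]
D1: mem[0x04..0x0a] <- [7c ce ab 8d 8b 52 0c]
D2: mem[0x08..0x0c] <- [bc f4 7c ce ab]
D3: mem[0x00..0x03] <- [7c ce ab 8d]
D4: mem[0x0d..0x14] <- [ce ab 8d 7c ce ab 8d bc]
D5: mem[0x10..0x13] <- [8d 7c ce ab]
query mem[0x1a]=0x8b, mem[0x12]=0xce, mem[0x16]=0x7c, mem[0x14]=0xbc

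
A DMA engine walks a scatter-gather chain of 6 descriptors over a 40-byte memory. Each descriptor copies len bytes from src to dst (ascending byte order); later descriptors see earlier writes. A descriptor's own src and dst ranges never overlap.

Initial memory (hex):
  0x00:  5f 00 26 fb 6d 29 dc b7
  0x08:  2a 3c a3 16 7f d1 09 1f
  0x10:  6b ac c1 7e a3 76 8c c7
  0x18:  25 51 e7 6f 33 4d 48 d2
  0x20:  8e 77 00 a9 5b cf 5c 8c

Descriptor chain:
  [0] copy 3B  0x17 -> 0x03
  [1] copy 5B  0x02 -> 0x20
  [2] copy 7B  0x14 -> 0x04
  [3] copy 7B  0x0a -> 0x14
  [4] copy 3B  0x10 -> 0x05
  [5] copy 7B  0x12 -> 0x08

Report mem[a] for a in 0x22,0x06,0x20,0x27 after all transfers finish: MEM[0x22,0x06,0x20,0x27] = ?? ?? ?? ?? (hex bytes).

D0: mem[0x03..0x05] <- [c7 25 51]
D1: mem[0x20..0x24] <- [26 c7 25 51 dc]
D2: mem[0x04..0x0a] <- [a3 76 8c c7 25 51 e7]
D3: mem[0x14..0x1a] <- [e7 16 7f d1 09 1f 6b]
D4: mem[0x05..0x07] <- [6b ac c1]
D5: mem[0x08..0x0e] <- [c1 7e e7 16 7f d1 09]
query mem[0x22]=0x25, mem[0x06]=0xac, mem[0x20]=0x26, mem[0x27]=0x8c

MEM[0x22,0x06,0x20,0x27] = 25 ac 26 8c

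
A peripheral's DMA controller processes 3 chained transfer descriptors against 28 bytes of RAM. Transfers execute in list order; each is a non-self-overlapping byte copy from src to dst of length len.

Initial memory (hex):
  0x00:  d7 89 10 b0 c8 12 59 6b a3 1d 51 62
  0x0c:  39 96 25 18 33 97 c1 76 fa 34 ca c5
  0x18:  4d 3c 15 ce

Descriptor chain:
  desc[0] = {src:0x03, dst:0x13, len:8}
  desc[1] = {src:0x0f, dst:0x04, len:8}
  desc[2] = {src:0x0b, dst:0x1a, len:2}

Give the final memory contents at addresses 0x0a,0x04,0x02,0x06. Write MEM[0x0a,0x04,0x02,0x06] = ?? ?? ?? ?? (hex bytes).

MEM[0x0a,0x04,0x02,0x06] = 12 18 10 97

D0: mem[0x13..0x1a] <- [b0 c8 12 59 6b a3 1d 51]
D1: mem[0x04..0x0b] <- [18 33 97 c1 b0 c8 12 59]
D2: mem[0x1a..0x1b] <- [59 39]
query mem[0x0a]=0x12, mem[0x04]=0x18, mem[0x02]=0x10, mem[0x06]=0x97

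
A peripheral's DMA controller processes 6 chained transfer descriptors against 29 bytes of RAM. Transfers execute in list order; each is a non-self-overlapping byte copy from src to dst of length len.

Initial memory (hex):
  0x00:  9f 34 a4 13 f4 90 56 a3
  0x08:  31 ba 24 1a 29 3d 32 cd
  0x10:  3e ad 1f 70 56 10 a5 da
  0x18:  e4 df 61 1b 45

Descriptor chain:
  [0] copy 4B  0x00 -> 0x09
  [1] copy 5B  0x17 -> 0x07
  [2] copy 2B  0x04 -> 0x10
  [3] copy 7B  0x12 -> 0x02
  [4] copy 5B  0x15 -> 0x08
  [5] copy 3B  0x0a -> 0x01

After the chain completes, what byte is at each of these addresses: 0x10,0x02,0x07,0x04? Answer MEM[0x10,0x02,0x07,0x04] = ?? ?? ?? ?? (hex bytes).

  after D0: wrote 4B at 0x09 = 9f34a413
  after D1: wrote 5B at 0x07 = dae4df611b
  after D2: wrote 2B at 0x10 = f490
  after D3: wrote 7B at 0x02 = 1f705610a5dae4
  after D4: wrote 5B at 0x08 = 10a5dae4df
  after D5: wrote 3B at 0x01 = dae4df
query mem[0x10]=0xf4, mem[0x02]=0xe4, mem[0x07]=0xda, mem[0x04]=0x56

MEM[0x10,0x02,0x07,0x04] = f4 e4 da 56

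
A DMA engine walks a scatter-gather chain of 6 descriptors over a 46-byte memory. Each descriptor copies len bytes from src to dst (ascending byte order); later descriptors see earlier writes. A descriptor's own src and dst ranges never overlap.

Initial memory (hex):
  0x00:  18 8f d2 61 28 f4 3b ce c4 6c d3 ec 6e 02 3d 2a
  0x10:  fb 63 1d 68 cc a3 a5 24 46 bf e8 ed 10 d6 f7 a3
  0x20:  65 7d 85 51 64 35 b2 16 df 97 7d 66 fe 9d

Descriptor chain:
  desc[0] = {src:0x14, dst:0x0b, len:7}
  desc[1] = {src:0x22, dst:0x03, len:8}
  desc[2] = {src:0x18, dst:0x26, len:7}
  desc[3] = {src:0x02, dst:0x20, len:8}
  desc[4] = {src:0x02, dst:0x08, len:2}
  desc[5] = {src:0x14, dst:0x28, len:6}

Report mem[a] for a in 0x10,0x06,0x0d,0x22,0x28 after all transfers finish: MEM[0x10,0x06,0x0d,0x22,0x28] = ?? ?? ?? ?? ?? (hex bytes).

MEM[0x10,0x06,0x0d,0x22,0x28] = bf 35 a5 51 cc

  after D0: wrote 7B at 0x0b = cca3a52446bfe8
  after D1: wrote 8B at 0x03 = 85516435b216df97
  after D2: wrote 7B at 0x26 = 46bfe8ed10d6f7
  after D3: wrote 8B at 0x20 = d285516435b216df
  after D4: wrote 2B at 0x08 = d285
  after D5: wrote 6B at 0x28 = cca3a52446bf
query mem[0x10]=0xbf, mem[0x06]=0x35, mem[0x0d]=0xa5, mem[0x22]=0x51, mem[0x28]=0xcc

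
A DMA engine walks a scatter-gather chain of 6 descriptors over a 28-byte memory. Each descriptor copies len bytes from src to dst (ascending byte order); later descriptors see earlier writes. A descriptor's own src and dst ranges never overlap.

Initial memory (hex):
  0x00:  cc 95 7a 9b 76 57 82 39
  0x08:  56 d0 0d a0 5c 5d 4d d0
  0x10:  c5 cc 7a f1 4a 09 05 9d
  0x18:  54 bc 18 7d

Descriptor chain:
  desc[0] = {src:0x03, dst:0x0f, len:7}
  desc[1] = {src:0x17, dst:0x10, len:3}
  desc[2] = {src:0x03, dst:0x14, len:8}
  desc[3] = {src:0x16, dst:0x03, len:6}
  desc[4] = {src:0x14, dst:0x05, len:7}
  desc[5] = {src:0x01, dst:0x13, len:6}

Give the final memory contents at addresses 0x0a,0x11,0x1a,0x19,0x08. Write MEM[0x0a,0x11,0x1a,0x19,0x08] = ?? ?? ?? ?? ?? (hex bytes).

D0: mem[0x0f..0x15] <- [9b 76 57 82 39 56 d0]
D1: mem[0x10..0x12] <- [9d 54 bc]
D2: mem[0x14..0x1b] <- [9b 76 57 82 39 56 d0 0d]
D3: mem[0x03..0x08] <- [57 82 39 56 d0 0d]
D4: mem[0x05..0x0b] <- [9b 76 57 82 39 56 d0]
D5: mem[0x13..0x18] <- [95 7a 57 82 9b 76]
query mem[0x0a]=0x56, mem[0x11]=0x54, mem[0x1a]=0xd0, mem[0x19]=0x56, mem[0x08]=0x82

MEM[0x0a,0x11,0x1a,0x19,0x08] = 56 54 d0 56 82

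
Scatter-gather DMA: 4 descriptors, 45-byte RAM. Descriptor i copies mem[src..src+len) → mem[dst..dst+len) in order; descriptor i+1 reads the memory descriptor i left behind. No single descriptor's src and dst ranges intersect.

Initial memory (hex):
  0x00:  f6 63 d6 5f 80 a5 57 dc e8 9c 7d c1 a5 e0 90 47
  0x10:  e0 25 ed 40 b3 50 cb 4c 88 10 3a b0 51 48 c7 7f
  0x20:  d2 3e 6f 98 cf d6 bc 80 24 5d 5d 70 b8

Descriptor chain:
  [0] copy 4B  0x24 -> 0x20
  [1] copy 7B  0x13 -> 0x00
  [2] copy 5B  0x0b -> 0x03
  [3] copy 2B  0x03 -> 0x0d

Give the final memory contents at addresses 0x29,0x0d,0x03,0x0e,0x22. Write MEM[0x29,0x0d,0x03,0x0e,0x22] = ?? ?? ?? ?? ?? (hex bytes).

MEM[0x29,0x0d,0x03,0x0e,0x22] = 5d c1 c1 a5 bc

  after D0: wrote 4B at 0x20 = cfd6bc80
  after D1: wrote 7B at 0x00 = 40b350cb4c8810
  after D2: wrote 5B at 0x03 = c1a5e09047
  after D3: wrote 2B at 0x0d = c1a5
query mem[0x29]=0x5d, mem[0x0d]=0xc1, mem[0x03]=0xc1, mem[0x0e]=0xa5, mem[0x22]=0xbc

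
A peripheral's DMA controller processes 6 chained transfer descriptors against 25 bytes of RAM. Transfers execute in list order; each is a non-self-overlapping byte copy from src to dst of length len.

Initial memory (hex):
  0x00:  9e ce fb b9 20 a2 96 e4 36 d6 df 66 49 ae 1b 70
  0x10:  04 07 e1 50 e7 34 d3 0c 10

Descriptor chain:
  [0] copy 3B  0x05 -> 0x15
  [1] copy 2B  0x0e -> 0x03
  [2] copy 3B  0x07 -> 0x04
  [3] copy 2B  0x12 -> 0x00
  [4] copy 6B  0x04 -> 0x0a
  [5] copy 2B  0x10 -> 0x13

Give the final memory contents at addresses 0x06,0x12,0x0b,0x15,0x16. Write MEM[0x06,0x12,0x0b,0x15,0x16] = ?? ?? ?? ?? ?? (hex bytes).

MEM[0x06,0x12,0x0b,0x15,0x16] = d6 e1 36 a2 96

D0: mem[0x15..0x17] <- [a2 96 e4]
D1: mem[0x03..0x04] <- [1b 70]
D2: mem[0x04..0x06] <- [e4 36 d6]
D3: mem[0x00..0x01] <- [e1 50]
D4: mem[0x0a..0x0f] <- [e4 36 d6 e4 36 d6]
D5: mem[0x13..0x14] <- [04 07]
query mem[0x06]=0xd6, mem[0x12]=0xe1, mem[0x0b]=0x36, mem[0x15]=0xa2, mem[0x16]=0x96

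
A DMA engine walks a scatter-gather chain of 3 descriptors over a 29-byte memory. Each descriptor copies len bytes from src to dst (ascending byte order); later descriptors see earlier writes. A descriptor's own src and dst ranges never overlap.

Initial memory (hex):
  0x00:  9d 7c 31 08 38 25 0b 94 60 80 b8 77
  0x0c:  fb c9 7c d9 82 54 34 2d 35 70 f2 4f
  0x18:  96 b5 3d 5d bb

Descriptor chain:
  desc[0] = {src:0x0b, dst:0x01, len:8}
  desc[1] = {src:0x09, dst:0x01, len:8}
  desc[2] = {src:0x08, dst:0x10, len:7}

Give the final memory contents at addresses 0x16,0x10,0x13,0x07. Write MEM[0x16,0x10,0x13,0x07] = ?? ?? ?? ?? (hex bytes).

MEM[0x16,0x10,0x13,0x07] = 7c 82 77 d9

D0: mem[0x01..0x08] <- [77 fb c9 7c d9 82 54 34]
D1: mem[0x01..0x08] <- [80 b8 77 fb c9 7c d9 82]
D2: mem[0x10..0x16] <- [82 80 b8 77 fb c9 7c]
query mem[0x16]=0x7c, mem[0x10]=0x82, mem[0x13]=0x77, mem[0x07]=0xd9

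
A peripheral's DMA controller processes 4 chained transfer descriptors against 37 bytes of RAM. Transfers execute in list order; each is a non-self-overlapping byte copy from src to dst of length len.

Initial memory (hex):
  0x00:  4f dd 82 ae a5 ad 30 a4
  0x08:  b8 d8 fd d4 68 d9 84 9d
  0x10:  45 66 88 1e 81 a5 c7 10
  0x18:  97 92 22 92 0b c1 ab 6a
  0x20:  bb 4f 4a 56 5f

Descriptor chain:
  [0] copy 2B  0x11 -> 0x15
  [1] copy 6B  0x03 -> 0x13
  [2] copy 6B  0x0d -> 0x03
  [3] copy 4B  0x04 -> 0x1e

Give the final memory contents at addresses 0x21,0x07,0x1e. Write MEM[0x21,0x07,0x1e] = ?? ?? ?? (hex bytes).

MEM[0x21,0x07,0x1e] = 66 66 84

[0] 0x11->0x15 len=2 : 66 88
[1] 0x03->0x13 len=6 : ae a5 ad 30 a4 b8
[2] 0x0d->0x03 len=6 : d9 84 9d 45 66 88
[3] 0x04->0x1e len=4 : 84 9d 45 66
query mem[0x21]=0x66, mem[0x07]=0x66, mem[0x1e]=0x84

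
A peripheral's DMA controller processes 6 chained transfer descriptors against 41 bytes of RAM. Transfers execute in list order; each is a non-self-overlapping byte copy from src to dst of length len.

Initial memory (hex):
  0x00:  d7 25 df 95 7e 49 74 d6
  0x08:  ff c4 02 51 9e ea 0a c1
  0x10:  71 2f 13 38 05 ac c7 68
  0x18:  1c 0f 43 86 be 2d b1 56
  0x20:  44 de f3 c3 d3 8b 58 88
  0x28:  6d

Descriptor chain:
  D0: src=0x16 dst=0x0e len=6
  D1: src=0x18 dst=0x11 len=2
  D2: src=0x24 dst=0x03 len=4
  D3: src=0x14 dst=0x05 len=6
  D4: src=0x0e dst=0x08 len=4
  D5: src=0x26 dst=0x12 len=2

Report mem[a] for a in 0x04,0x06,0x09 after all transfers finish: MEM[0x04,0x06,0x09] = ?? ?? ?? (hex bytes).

#0 dst[0x0e+6] := {0xc7,0x68,0x1c,0x0f,0x43,0x86}
#1 dst[0x11+2] := {0x1c,0x0f}
#2 dst[0x03+4] := {0xd3,0x8b,0x58,0x88}
#3 dst[0x05+6] := {0x05,0xac,0xc7,0x68,0x1c,0x0f}
#4 dst[0x08+4] := {0xc7,0x68,0x1c,0x1c}
#5 dst[0x12+2] := {0x58,0x88}
query mem[0x04]=0x8b, mem[0x06]=0xac, mem[0x09]=0x68

MEM[0x04,0x06,0x09] = 8b ac 68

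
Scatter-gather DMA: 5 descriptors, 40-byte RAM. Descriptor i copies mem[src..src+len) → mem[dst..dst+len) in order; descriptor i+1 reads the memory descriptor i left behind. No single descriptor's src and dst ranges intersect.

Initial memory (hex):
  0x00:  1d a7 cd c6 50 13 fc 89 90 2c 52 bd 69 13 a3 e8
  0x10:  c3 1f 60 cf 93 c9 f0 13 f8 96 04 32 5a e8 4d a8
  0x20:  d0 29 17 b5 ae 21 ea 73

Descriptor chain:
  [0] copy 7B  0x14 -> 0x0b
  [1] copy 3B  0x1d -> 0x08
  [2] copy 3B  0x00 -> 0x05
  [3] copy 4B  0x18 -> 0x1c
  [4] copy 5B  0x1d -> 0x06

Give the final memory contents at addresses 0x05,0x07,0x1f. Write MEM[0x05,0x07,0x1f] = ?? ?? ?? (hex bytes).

  after D0: wrote 7B at 0x0b = 93c9f013f89604
  after D1: wrote 3B at 0x08 = e84da8
  after D2: wrote 3B at 0x05 = 1da7cd
  after D3: wrote 4B at 0x1c = f8960432
  after D4: wrote 5B at 0x06 = 960432d029
query mem[0x05]=0x1d, mem[0x07]=0x04, mem[0x1f]=0x32

MEM[0x05,0x07,0x1f] = 1d 04 32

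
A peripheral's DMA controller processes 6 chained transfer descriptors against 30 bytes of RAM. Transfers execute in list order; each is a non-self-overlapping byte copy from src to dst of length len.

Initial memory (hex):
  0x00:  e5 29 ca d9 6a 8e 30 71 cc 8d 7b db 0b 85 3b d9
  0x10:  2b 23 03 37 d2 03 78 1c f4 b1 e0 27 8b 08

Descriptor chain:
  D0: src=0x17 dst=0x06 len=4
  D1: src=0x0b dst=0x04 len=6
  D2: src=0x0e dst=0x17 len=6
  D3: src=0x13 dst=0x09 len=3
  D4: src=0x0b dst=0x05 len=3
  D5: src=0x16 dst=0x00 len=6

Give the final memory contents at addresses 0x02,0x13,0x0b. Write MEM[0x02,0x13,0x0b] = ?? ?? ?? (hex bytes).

D0: mem[0x06..0x09] <- [1c f4 b1 e0]
D1: mem[0x04..0x09] <- [db 0b 85 3b d9 2b]
D2: mem[0x17..0x1c] <- [3b d9 2b 23 03 37]
D3: mem[0x09..0x0b] <- [37 d2 03]
D4: mem[0x05..0x07] <- [03 0b 85]
D5: mem[0x00..0x05] <- [78 3b d9 2b 23 03]
query mem[0x02]=0xd9, mem[0x13]=0x37, mem[0x0b]=0x03

MEM[0x02,0x13,0x0b] = d9 37 03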